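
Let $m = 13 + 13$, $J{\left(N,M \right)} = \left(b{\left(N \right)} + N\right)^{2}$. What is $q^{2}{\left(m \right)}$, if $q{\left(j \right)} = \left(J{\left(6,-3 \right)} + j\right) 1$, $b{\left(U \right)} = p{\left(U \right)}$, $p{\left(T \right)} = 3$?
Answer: $11449$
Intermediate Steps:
$b{\left(U \right)} = 3$
$J{\left(N,M \right)} = \left(3 + N\right)^{2}$
$m = 26$
$q{\left(j \right)} = 81 + j$ ($q{\left(j \right)} = \left(\left(3 + 6\right)^{2} + j\right) 1 = \left(9^{2} + j\right) 1 = \left(81 + j\right) 1 = 81 + j$)
$q^{2}{\left(m \right)} = \left(81 + 26\right)^{2} = 107^{2} = 11449$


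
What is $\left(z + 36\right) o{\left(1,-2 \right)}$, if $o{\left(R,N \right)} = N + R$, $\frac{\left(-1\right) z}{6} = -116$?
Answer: $-732$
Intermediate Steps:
$z = 696$ ($z = \left(-6\right) \left(-116\right) = 696$)
$\left(z + 36\right) o{\left(1,-2 \right)} = \left(696 + 36\right) \left(-2 + 1\right) = 732 \left(-1\right) = -732$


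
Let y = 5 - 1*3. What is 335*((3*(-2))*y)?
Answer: -4020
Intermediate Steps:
y = 2 (y = 5 - 3 = 2)
335*((3*(-2))*y) = 335*((3*(-2))*2) = 335*(-6*2) = 335*(-12) = -4020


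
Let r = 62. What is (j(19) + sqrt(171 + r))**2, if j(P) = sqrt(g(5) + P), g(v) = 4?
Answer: 256 + 2*sqrt(5359) ≈ 402.41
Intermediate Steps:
j(P) = sqrt(4 + P)
(j(19) + sqrt(171 + r))**2 = (sqrt(4 + 19) + sqrt(171 + 62))**2 = (sqrt(23) + sqrt(233))**2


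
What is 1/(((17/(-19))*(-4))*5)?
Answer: 19/340 ≈ 0.055882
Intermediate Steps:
1/(((17/(-19))*(-4))*5) = 1/(((17*(-1/19))*(-4))*5) = 1/(-17/19*(-4)*5) = 1/((68/19)*5) = 1/(340/19) = 19/340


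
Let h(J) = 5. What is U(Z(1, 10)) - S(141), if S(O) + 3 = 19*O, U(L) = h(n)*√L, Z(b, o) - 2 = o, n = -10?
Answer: -2676 + 10*√3 ≈ -2658.7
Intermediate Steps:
Z(b, o) = 2 + o
U(L) = 5*√L
S(O) = -3 + 19*O
U(Z(1, 10)) - S(141) = 5*√(2 + 10) - (-3 + 19*141) = 5*√12 - (-3 + 2679) = 5*(2*√3) - 1*2676 = 10*√3 - 2676 = -2676 + 10*√3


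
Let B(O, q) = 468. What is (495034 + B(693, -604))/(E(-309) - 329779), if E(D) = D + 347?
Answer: -495502/329741 ≈ -1.5027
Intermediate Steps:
E(D) = 347 + D
(495034 + B(693, -604))/(E(-309) - 329779) = (495034 + 468)/((347 - 309) - 329779) = 495502/(38 - 329779) = 495502/(-329741) = 495502*(-1/329741) = -495502/329741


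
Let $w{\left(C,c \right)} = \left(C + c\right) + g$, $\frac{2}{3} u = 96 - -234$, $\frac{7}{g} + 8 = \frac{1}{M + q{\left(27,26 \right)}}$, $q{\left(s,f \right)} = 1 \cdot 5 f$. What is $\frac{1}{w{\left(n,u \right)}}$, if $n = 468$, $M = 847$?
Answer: $\frac{7815}{7519006} \approx 0.0010394$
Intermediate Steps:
$q{\left(s,f \right)} = 5 f$
$g = - \frac{6839}{7815}$ ($g = \frac{7}{-8 + \frac{1}{847 + 5 \cdot 26}} = \frac{7}{-8 + \frac{1}{847 + 130}} = \frac{7}{-8 + \frac{1}{977}} = \frac{7}{- \frac{7815}{977}} = 7 \left(- \frac{977}{7815}\right) = - \frac{6839}{7815} \approx -0.87511$)
$u = 495$ ($u = \frac{3 \left(96 - -234\right)}{2} = \frac{3 \left(96 + 234\right)}{2} = \frac{3}{2} \cdot 330 = 495$)
$w{\left(C,c \right)} = - \frac{6839}{7815} + C + c$ ($w{\left(C,c \right)} = \left(C + c\right) - \frac{6839}{7815} = - \frac{6839}{7815} + C + c$)
$\frac{1}{w{\left(n,u \right)}} = \frac{1}{- \frac{6839}{7815} + 468 + 495} = \frac{1}{\frac{7519006}{7815}} = \frac{7815}{7519006}$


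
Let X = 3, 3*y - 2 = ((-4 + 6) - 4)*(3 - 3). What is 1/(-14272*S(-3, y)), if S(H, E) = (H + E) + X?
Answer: -3/28544 ≈ -0.00010510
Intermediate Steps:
y = 2/3 (y = 2/3 + (((-4 + 6) - 4)*(3 - 3))/3 = 2/3 + ((2 - 4)*0)/3 = 2/3 + (-2*0)/3 = 2/3 + (1/3)*0 = 2/3 + 0 = 2/3 ≈ 0.66667)
S(H, E) = 3 + E + H (S(H, E) = (H + E) + 3 = (E + H) + 3 = 3 + E + H)
1/(-14272*S(-3, y)) = 1/(-14272*(3 + 2/3 - 3)) = 1/(-14272*2/3) = 1/(-28544/3) = -3/28544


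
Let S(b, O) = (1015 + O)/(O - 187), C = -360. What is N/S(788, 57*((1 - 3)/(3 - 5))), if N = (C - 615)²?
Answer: -61790625/536 ≈ -1.1528e+5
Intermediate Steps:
N = 950625 (N = (-360 - 615)² = (-975)² = 950625)
S(b, O) = (1015 + O)/(-187 + O)
N/S(788, 57*((1 - 3)/(3 - 5))) = 950625/(((1015 + 57*((1 - 3)/(3 - 5)))/(-187 + 57*((1 - 3)/(3 - 5))))) = 950625/(((1015 + 57*(-2/(-2)))/(-187 + 57*(-2/(-2))))) = 950625/(((1015 + 57*(-2*(-½)))/(-187 + 57*(-2*(-½))))) = 950625/(((1015 + 57*1)/(-187 + 57*1))) = 950625/(((1015 + 57)/(-187 + 57))) = 950625/((1072/(-130))) = 950625/((-1/130*1072)) = 950625/(-536/65) = 950625*(-65/536) = -61790625/536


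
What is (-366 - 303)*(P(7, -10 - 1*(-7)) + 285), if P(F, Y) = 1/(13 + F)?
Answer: -3813969/20 ≈ -1.9070e+5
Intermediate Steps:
(-366 - 303)*(P(7, -10 - 1*(-7)) + 285) = (-366 - 303)*(1/(13 + 7) + 285) = -669*(1/20 + 285) = -669*5701/20 = -3813969/20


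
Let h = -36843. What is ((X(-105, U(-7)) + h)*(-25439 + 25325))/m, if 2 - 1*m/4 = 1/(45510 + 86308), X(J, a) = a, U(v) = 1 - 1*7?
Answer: 138434802237/263635 ≈ 5.2510e+5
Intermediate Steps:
U(v) = -6 (U(v) = 1 - 7 = -6)
m = 527270/65909 (m = 8 - 4/(45510 + 86308) = 8 - 4/131818 = 8 - 4*1/131818 = 8 - 2/65909 = 527270/65909 ≈ 8.0000)
((X(-105, U(-7)) + h)*(-25439 + 25325))/m = ((-6 - 36843)*(-25439 + 25325))/(527270/65909) = -36849*(-114)*(65909/527270) = 4200786*(65909/527270) = 138434802237/263635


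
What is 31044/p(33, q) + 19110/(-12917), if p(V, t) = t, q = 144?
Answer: 33186959/155004 ≈ 214.10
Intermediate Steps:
31044/p(33, q) + 19110/(-12917) = 31044/144 + 19110/(-12917) = 31044*(1/144) + 19110*(-1/12917) = 2587/12 - 19110/12917 = 33186959/155004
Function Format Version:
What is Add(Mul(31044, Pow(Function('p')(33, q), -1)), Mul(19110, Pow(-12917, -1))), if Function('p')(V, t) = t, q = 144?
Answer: Rational(33186959, 155004) ≈ 214.10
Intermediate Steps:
Add(Mul(31044, Pow(Function('p')(33, q), -1)), Mul(19110, Pow(-12917, -1))) = Add(Mul(31044, Pow(144, -1)), Mul(19110, Pow(-12917, -1))) = Add(Mul(31044, Rational(1, 144)), Mul(19110, Rational(-1, 12917))) = Add(Rational(2587, 12), Rational(-19110, 12917)) = Rational(33186959, 155004)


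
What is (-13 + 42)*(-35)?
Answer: -1015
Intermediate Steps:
(-13 + 42)*(-35) = 29*(-35) = -1015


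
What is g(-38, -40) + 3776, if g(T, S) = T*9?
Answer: 3434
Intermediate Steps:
g(T, S) = 9*T
g(-38, -40) + 3776 = 9*(-38) + 3776 = -342 + 3776 = 3434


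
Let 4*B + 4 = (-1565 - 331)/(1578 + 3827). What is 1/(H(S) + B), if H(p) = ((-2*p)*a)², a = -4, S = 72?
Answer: 5405/1793243401 ≈ 3.0141e-6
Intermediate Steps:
B = -5879/5405 (B = -1 + ((-1565 - 331)/(1578 + 3827))/4 = -1 + (-1896/5405)/4 = -1 + (-1896*1/5405)/4 = -1 + (¼)*(-1896/5405) = -1 - 474/5405 = -5879/5405 ≈ -1.0877)
H(p) = 64*p² (H(p) = (-2*p*(-4))² = (8*p)² = 64*p²)
1/(H(S) + B) = 1/(64*72² - 5879/5405) = 1/(64*5184 - 5879/5405) = 1/(331776 - 5879/5405) = 1/(1793243401/5405) = 5405/1793243401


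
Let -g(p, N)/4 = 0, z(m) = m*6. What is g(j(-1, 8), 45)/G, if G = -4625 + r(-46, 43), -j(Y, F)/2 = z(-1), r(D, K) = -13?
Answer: 0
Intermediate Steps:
z(m) = 6*m
j(Y, F) = 12 (j(Y, F) = -12*(-1) = -2*(-6) = 12)
g(p, N) = 0 (g(p, N) = -4*0 = 0)
G = -4638 (G = -4625 - 13 = -4638)
g(j(-1, 8), 45)/G = 0/(-4638) = 0*(-1/4638) = 0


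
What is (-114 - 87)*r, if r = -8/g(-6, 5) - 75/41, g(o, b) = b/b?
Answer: 81003/41 ≈ 1975.7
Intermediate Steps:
g(o, b) = 1
r = -403/41 (r = -8/1 - 75/41 = -8*1 - 75*1/41 = -8 - 75/41 = -403/41 ≈ -9.8293)
(-114 - 87)*r = (-114 - 87)*(-403/41) = -201*(-403/41) = 81003/41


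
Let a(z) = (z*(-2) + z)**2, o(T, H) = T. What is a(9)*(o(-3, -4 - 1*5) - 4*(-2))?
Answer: 405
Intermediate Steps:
a(z) = z**2 (a(z) = (-2*z + z)**2 = (-z)**2 = z**2)
a(9)*(o(-3, -4 - 1*5) - 4*(-2)) = 9**2*(-3 - 4*(-2)) = 81*(-3 + 8) = 81*5 = 405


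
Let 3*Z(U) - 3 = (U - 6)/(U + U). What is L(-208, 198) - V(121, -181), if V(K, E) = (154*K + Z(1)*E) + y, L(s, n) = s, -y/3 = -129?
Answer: -115193/6 ≈ -19199.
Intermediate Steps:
y = 387 (y = -3*(-129) = 387)
Z(U) = 1 + (-6 + U)/(6*U) (Z(U) = 1 + ((U - 6)/(U + U))/3 = 1 + ((-6 + U)/((2*U)))/3 = 1 + ((-6 + U)*(1/(2*U)))/3 = 1 + ((-6 + U)/(2*U))/3 = 1 + (-6 + U)/(6*U))
V(K, E) = 387 + 154*K + E/6 (V(K, E) = (154*K + (7/6 - 1/1)*E) + 387 = (154*K + (7/6 - 1*1)*E) + 387 = (154*K + (7/6 - 1)*E) + 387 = (154*K + E/6) + 387 = 387 + 154*K + E/6)
L(-208, 198) - V(121, -181) = -208 - (387 + 154*121 + (⅙)*(-181)) = -208 - (387 + 18634 - 181/6) = -208 - 1*113945/6 = -208 - 113945/6 = -115193/6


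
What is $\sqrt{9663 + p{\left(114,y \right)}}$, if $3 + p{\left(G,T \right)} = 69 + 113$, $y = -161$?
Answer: $\sqrt{9842} \approx 99.207$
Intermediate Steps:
$p{\left(G,T \right)} = 179$ ($p{\left(G,T \right)} = -3 + \left(69 + 113\right) = -3 + 182 = 179$)
$\sqrt{9663 + p{\left(114,y \right)}} = \sqrt{9663 + 179} = \sqrt{9842}$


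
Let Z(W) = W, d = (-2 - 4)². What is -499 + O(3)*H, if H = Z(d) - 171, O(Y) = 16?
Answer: -2659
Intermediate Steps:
d = 36 (d = (-6)² = 36)
H = -135 (H = 36 - 171 = -135)
-499 + O(3)*H = -499 + 16*(-135) = -499 - 2160 = -2659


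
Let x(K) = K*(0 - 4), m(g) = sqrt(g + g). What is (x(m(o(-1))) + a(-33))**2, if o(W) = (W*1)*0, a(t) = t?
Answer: 1089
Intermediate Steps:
o(W) = 0 (o(W) = W*0 = 0)
m(g) = sqrt(2)*sqrt(g) (m(g) = sqrt(2*g) = sqrt(2)*sqrt(g))
x(K) = -4*K (x(K) = K*(-4) = -4*K)
(x(m(o(-1))) + a(-33))**2 = (-4*sqrt(2)*sqrt(0) - 33)**2 = (-4*sqrt(2)*0 - 33)**2 = (-4*0 - 33)**2 = (0 - 33)**2 = (-33)**2 = 1089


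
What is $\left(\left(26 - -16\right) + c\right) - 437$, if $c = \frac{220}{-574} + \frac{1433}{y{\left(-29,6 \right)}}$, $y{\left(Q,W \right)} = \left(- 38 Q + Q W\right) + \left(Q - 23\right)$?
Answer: $- \frac{98992829}{251412} \approx -393.75$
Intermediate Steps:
$y{\left(Q,W \right)} = -23 - 37 Q + Q W$ ($y{\left(Q,W \right)} = \left(- 38 Q + Q W\right) + \left(-23 + Q\right) = -23 - 37 Q + Q W$)
$c = \frac{314911}{251412}$ ($c = \frac{220}{-574} + \frac{1433}{-23 - -1073 - 174} = 220 \left(- \frac{1}{574}\right) + \frac{1433}{-23 + 1073 - 174} = - \frac{110}{287} + \frac{1433}{876} = \frac{314911}{251412} \approx 1.2526$)
$\left(\left(26 - -16\right) + c\right) - 437 = \left(\left(26 - -16\right) + \frac{314911}{251412}\right) - 437 = \left(\left(26 + 16\right) + \frac{314911}{251412}\right) - 437 = \left(42 + \frac{314911}{251412}\right) - 437 = \frac{10874215}{251412} - 437 = - \frac{98992829}{251412}$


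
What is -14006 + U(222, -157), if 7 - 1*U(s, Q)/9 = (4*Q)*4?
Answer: 8665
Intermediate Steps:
U(s, Q) = 63 - 144*Q (U(s, Q) = 63 - 9*4*Q*4 = 63 - 144*Q)
-14006 + U(222, -157) = -14006 + (63 - 144*(-157)) = -14006 + (63 + 22608) = -14006 + 22671 = 8665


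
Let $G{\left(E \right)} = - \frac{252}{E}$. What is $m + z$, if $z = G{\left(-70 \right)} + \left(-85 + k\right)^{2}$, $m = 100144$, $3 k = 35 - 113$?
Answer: $\frac{562343}{5} \approx 1.1247 \cdot 10^{5}$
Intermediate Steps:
$k = -26$ ($k = \frac{35 - 113}{3} = \frac{1}{3} \left(-78\right) = -26$)
$z = \frac{61623}{5}$ ($z = - \frac{252}{-70} + \left(-85 - 26\right)^{2} = \left(-252\right) \left(- \frac{1}{70}\right) + \left(-111\right)^{2} = \frac{18}{5} + 12321 = \frac{61623}{5} \approx 12325.0$)
$m + z = 100144 + \frac{61623}{5} = \frac{562343}{5}$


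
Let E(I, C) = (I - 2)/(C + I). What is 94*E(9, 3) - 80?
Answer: -151/6 ≈ -25.167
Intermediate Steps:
E(I, C) = (-2 + I)/(C + I)
94*E(9, 3) - 80 = 94*((-2 + 9)/(3 + 9)) - 80 = 94*(7/12) - 80 = 329/6 - 80 = -151/6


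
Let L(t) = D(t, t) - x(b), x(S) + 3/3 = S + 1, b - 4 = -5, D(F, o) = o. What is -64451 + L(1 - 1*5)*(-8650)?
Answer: -38501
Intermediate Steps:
b = -1 (b = 4 - 5 = -1)
x(S) = S (x(S) = -1 + (S + 1) = -1 + (1 + S) = S)
L(t) = 1 + t (L(t) = t - 1*(-1) = t + 1 = 1 + t)
-64451 + L(1 - 1*5)*(-8650) = -64451 + (1 + (1 - 1*5))*(-8650) = -64451 + (1 + (1 - 5))*(-8650) = -64451 + (1 - 4)*(-8650) = -64451 - 3*(-8650) = -64451 + 25950 = -38501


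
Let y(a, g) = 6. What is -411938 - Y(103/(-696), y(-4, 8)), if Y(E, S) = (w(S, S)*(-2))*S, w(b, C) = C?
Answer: -411866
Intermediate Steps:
Y(E, S) = -2*S**2 (Y(E, S) = (S*(-2))*S = (-2*S)*S = -2*S**2)
-411938 - Y(103/(-696), y(-4, 8)) = -411938 - (-2)*6**2 = -411938 - (-2)*36 = -411938 - 1*(-72) = -411938 + 72 = -411866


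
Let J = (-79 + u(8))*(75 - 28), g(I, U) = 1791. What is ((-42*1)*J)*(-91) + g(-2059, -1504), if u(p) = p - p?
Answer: -14189295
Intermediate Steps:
u(p) = 0
J = -3713 (J = (-79 + 0)*(75 - 28) = -79*47 = -3713)
((-42*1)*J)*(-91) + g(-2059, -1504) = (-42*1*(-3713))*(-91) + 1791 = -42*(-3713)*(-91) + 1791 = 155946*(-91) + 1791 = -14191086 + 1791 = -14189295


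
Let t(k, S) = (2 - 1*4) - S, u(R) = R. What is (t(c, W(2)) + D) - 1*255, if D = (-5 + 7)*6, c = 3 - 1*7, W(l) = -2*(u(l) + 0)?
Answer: -241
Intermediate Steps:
W(l) = -2*l (W(l) = -2*(l + 0) = -2*l)
c = -4 (c = 3 - 7 = -4)
t(k, S) = -2 - S (t(k, S) = (2 - 4) - S = -2 - S)
D = 12 (D = 2*6 = 12)
(t(c, W(2)) + D) - 1*255 = ((-2 - (-2)*2) + 12) - 1*255 = ((-2 - 1*(-4)) + 12) - 255 = ((-2 + 4) + 12) - 255 = (2 + 12) - 255 = 14 - 255 = -241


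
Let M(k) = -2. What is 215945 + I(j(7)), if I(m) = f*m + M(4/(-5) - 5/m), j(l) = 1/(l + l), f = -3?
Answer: 3023199/14 ≈ 2.1594e+5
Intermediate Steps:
j(l) = 1/(2*l)
I(m) = -2 - 3*m (I(m) = -3*m - 2 = -2 - 3*m)
215945 + I(j(7)) = 215945 + (-2 - 3/(2*7)) = 215945 + (-2 - 3*1/14) = 215945 + (-2 - 3/14) = 215945 - 31/14 = 3023199/14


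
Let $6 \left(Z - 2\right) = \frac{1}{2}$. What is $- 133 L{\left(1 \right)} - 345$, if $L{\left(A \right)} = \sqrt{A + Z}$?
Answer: $-345 - \frac{133 \sqrt{111}}{6} \approx -578.54$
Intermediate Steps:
$Z = \frac{25}{12}$ ($Z = 2 + \frac{1}{6 \cdot 2} = 2 + \frac{1}{6} \cdot \frac{1}{2} = 2 + \frac{1}{12} = \frac{25}{12} \approx 2.0833$)
$L{\left(A \right)} = \sqrt{\frac{25}{12} + A}$ ($L{\left(A \right)} = \sqrt{A + \frac{25}{12}} = \sqrt{\frac{25}{12} + A}$)
$- 133 L{\left(1 \right)} - 345 = - 133 \frac{\sqrt{75 + 36 \cdot 1}}{6} - 345 = - 133 \frac{\sqrt{75 + 36}}{6} - 345 = - 133 \frac{\sqrt{111}}{6} - 345 = - \frac{133 \sqrt{111}}{6} - 345 = -345 - \frac{133 \sqrt{111}}{6}$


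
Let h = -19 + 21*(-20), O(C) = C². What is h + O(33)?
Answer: 650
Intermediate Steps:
h = -439 (h = -19 - 420 = -439)
h + O(33) = -439 + 33² = -439 + 1089 = 650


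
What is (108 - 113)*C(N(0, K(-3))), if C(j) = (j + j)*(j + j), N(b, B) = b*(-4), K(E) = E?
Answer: 0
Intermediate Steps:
N(b, B) = -4*b
C(j) = 4*j² (C(j) = (2*j)*(2*j) = 4*j²)
(108 - 113)*C(N(0, K(-3))) = (108 - 113)*(4*(-4*0)²) = -20*0² = -20*0 = -5*0 = 0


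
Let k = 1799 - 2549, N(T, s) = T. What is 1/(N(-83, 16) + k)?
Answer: -1/833 ≈ -0.0012005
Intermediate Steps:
k = -750
1/(N(-83, 16) + k) = 1/(-83 - 750) = 1/(-833) = -1/833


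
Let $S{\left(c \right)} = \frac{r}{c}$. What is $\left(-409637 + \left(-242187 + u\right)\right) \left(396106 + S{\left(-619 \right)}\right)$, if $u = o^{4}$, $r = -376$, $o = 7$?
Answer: $- \frac{159232018875770}{619} \approx -2.5724 \cdot 10^{11}$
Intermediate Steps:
$u = 2401$ ($u = 7^{4} = 2401$)
$S{\left(c \right)} = - \frac{376}{c}$
$\left(-409637 + \left(-242187 + u\right)\right) \left(396106 + S{\left(-619 \right)}\right) = \left(-409637 + \left(-242187 + 2401\right)\right) \left(396106 - \frac{376}{-619}\right) = \left(-409637 - 239786\right) \left(396106 - - \frac{376}{619}\right) = - 649423 \left(396106 + \frac{376}{619}\right) = \left(-649423\right) \frac{245189990}{619} = - \frac{159232018875770}{619}$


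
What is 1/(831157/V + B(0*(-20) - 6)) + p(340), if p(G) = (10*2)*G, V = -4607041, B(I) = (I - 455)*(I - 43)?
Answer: 707659806952641/104067617992 ≈ 6800.0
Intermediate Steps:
B(I) = (-455 + I)*(-43 + I)
p(G) = 20*G
1/(831157/V + B(0*(-20) - 6)) + p(340) = 1/(831157/(-4607041) + (19565 + (0*(-20) - 6)² - 498*(0*(-20) - 6))) + 20*340 = 1/(831157*(-1/4607041) + (19565 + (0 - 6)² - 498*(0 - 6))) + 6800 = 1/(-831157/4607041 + (19565 + (-6)² - 498*(-6))) + 6800 = 1/(-831157/4607041 + (19565 + 36 + 2988)) + 6800 = 1/(-831157/4607041 + 22589) + 6800 = 1/(104067617992/4607041) + 6800 = 4607041/104067617992 + 6800 = 707659806952641/104067617992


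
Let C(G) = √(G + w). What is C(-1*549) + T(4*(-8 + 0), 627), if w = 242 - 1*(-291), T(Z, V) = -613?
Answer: -613 + 4*I ≈ -613.0 + 4.0*I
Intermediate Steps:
w = 533 (w = 242 + 291 = 533)
C(G) = √(533 + G) (C(G) = √(G + 533) = √(533 + G))
C(-1*549) + T(4*(-8 + 0), 627) = √(533 - 1*549) - 613 = √(533 - 549) - 613 = √(-16) - 613 = 4*I - 613 = -613 + 4*I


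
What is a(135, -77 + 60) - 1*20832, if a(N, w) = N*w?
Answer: -23127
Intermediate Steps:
a(135, -77 + 60) - 1*20832 = 135*(-77 + 60) - 1*20832 = 135*(-17) - 20832 = -2295 - 20832 = -23127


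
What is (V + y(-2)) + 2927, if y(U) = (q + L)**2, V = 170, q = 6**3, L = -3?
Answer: 48466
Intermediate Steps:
q = 216
y(U) = 45369 (y(U) = (216 - 3)**2 = 213**2 = 45369)
(V + y(-2)) + 2927 = (170 + 45369) + 2927 = 45539 + 2927 = 48466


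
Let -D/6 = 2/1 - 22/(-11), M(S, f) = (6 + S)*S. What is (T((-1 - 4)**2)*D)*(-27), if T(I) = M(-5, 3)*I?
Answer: -81000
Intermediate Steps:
M(S, f) = S*(6 + S)
D = -24 (D = -6*(2/1 - 22/(-11)) = -6*(2*1 - 22*(-1/11)) = -6*(2 + 2) = -6*4 = -24)
T(I) = -5*I (T(I) = (-5*(6 - 5))*I = (-5*1)*I = -5*I)
(T((-1 - 4)**2)*D)*(-27) = (-5*(-1 - 4)**2*(-24))*(-27) = (-5*(-5)**2*(-24))*(-27) = (-5*25*(-24))*(-27) = -125*(-24)*(-27) = 3000*(-27) = -81000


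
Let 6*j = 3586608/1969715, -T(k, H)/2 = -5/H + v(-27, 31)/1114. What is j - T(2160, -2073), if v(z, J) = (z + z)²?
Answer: 12607857881818/2274353091615 ≈ 5.5435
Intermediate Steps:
v(z, J) = 4*z² (v(z, J) = (2*z)² = 4*z²)
T(k, H) = -2916/557 + 10/H (T(k, H) = -2*(-5/H + (4*(-27)²)/1114) = -2*(-5/H + (4*729)*(1/1114)) = -2*(-5/H + 2916*(1/1114)) = -2*(-5/H + 1458/557) = -2*(1458/557 - 5/H) = -2916/557 + 10/H)
j = 597768/1969715 (j = (3586608/1969715)/6 = (3586608*(1/1969715))/6 = (⅙)*(3586608/1969715) = 597768/1969715 ≈ 0.30348)
j - T(2160, -2073) = 597768/1969715 - (-2916/557 + 10/(-2073)) = 597768/1969715 - (-2916/557 + 10*(-1/2073)) = 597768/1969715 - (-2916/557 - 10/2073) = 597768/1969715 - 1*(-6050438/1154661) = 597768/1969715 + 6050438/1154661 = 12607857881818/2274353091615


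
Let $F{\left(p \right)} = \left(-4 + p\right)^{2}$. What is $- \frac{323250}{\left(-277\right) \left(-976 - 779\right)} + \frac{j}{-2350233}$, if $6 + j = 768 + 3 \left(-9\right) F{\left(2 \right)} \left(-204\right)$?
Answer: $- \frac{5709583544}{8463189033} \approx -0.67464$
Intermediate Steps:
$j = 22794$ ($j = -6 + \left(768 + 3 \left(-9\right) \left(-4 + 2\right)^{2} \left(-204\right)\right) = -6 + \left(768 + - 27 \left(-2\right)^{2} \left(-204\right)\right) = -6 + \left(768 + \left(-27\right) 4 \left(-204\right)\right) = -6 + \left(768 - -22032\right) = -6 + \left(768 + 22032\right) = -6 + 22800 = 22794$)
$- \frac{323250}{\left(-277\right) \left(-976 - 779\right)} + \frac{j}{-2350233} = - \frac{323250}{\left(-277\right) \left(-976 - 779\right)} + \frac{22794}{-2350233} = - \frac{323250}{\left(-277\right) \left(-1755\right)} + 22794 \left(- \frac{1}{2350233}\right) = - \frac{323250}{486135} - \frac{7598}{783411} = \left(-323250\right) \frac{1}{486135} - \frac{7598}{783411} = - \frac{21550}{32409} - \frac{7598}{783411} = - \frac{5709583544}{8463189033}$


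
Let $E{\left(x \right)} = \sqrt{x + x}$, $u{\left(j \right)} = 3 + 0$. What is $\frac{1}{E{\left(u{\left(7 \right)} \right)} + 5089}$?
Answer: $\frac{5089}{25897915} - \frac{\sqrt{6}}{25897915} \approx 0.00019641$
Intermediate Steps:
$u{\left(j \right)} = 3$
$E{\left(x \right)} = \sqrt{2} \sqrt{x}$ ($E{\left(x \right)} = \sqrt{2 x} = \sqrt{2} \sqrt{x}$)
$\frac{1}{E{\left(u{\left(7 \right)} \right)} + 5089} = \frac{1}{\sqrt{2} \sqrt{3} + 5089} = \frac{1}{\sqrt{6} + 5089} = \frac{1}{5089 + \sqrt{6}}$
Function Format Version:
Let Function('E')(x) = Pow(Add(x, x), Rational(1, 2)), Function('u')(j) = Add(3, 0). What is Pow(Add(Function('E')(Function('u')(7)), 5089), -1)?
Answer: Add(Rational(5089, 25897915), Mul(Rational(-1, 25897915), Pow(6, Rational(1, 2)))) ≈ 0.00019641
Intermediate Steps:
Function('u')(j) = 3
Function('E')(x) = Mul(Pow(2, Rational(1, 2)), Pow(x, Rational(1, 2))) (Function('E')(x) = Pow(Mul(2, x), Rational(1, 2)) = Mul(Pow(2, Rational(1, 2)), Pow(x, Rational(1, 2))))
Pow(Add(Function('E')(Function('u')(7)), 5089), -1) = Pow(Add(Mul(Pow(2, Rational(1, 2)), Pow(3, Rational(1, 2))), 5089), -1) = Pow(Add(Pow(6, Rational(1, 2)), 5089), -1) = Pow(Add(5089, Pow(6, Rational(1, 2))), -1)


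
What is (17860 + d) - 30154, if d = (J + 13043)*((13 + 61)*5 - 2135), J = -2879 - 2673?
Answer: -13233909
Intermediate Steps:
J = -5552
d = -13221615 (d = (-5552 + 13043)*((13 + 61)*5 - 2135) = 7491*(74*5 - 2135) = 7491*(370 - 2135) = 7491*(-1765) = -13221615)
(17860 + d) - 30154 = (17860 - 13221615) - 30154 = -13203755 - 30154 = -13233909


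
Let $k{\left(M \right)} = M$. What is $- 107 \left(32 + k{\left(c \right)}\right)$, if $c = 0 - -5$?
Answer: $-3959$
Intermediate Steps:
$c = 5$ ($c = 0 + 5 = 5$)
$- 107 \left(32 + k{\left(c \right)}\right) = - 107 \left(32 + 5\right) = \left(-107\right) 37 = -3959$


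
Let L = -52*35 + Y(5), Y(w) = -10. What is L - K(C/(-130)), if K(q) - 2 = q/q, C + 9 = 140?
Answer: -1833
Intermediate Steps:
C = 131 (C = -9 + 140 = 131)
L = -1830 (L = -52*35 - 10 = -1820 - 10 = -1830)
K(q) = 3 (K(q) = 2 + q/q = 2 + 1 = 3)
L - K(C/(-130)) = -1830 - 1*3 = -1830 - 3 = -1833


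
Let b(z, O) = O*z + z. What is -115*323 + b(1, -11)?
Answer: -37155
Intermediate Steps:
b(z, O) = z + O*z
-115*323 + b(1, -11) = -115*323 + 1*(1 - 11) = -37145 + 1*(-10) = -37145 - 10 = -37155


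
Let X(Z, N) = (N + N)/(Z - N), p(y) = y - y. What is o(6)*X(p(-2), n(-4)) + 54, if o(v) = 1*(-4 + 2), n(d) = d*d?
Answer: 58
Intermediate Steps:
n(d) = d²
p(y) = 0
X(Z, N) = 2*N/(Z - N) (X(Z, N) = (2*N)/(Z - N) = 2*N/(Z - N))
o(v) = -2 (o(v) = 1*(-2) = -2)
o(6)*X(p(-2), n(-4)) + 54 = -(-4)*(-4)²/((-4)² - 1*0) + 54 = -(-4)*16/(16 + 0) + 54 = -(-4)*16/16 + 54 = -2*(-2) + 54 = 4 + 54 = 58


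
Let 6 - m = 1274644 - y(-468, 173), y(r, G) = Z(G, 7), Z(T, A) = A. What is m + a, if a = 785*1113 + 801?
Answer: -400125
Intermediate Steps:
y(r, G) = 7
m = -1274631 (m = 6 - (1274644 - 1*7) = 6 - (1274644 - 7) = 6 - 1*1274637 = 6 - 1274637 = -1274631)
a = 874506 (a = 873705 + 801 = 874506)
m + a = -1274631 + 874506 = -400125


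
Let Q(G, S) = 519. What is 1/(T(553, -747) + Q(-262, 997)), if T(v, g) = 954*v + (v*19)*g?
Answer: -1/7320648 ≈ -1.3660e-7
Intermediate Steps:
T(v, g) = 954*v + 19*g*v (T(v, g) = 954*v + (19*v)*g = 954*v + 19*g*v)
1/(T(553, -747) + Q(-262, 997)) = 1/(553*(954 + 19*(-747)) + 519) = 1/(553*(954 - 14193) + 519) = 1/(553*(-13239) + 519) = 1/(-7321167 + 519) = 1/(-7320648) = -1/7320648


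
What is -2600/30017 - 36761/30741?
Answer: -91029349/70980969 ≈ -1.2824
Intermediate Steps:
-2600/30017 - 36761/30741 = -2600*1/30017 - 36761*1/30741 = -200/2309 - 36761/30741 = -91029349/70980969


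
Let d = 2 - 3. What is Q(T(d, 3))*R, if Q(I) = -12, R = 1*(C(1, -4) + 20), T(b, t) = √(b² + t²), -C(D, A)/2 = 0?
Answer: -240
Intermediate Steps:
C(D, A) = 0 (C(D, A) = -2*0 = 0)
d = -1
R = 20 (R = 1*(0 + 20) = 1*20 = 20)
Q(T(d, 3))*R = -12*20 = -240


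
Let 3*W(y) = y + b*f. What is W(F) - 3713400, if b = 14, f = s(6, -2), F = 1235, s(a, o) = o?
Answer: -11138993/3 ≈ -3.7130e+6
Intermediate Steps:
f = -2
W(y) = -28/3 + y/3 (W(y) = (y + 14*(-2))/3 = (y - 28)/3 = (-28 + y)/3 = -28/3 + y/3)
W(F) - 3713400 = (-28/3 + (⅓)*1235) - 3713400 = (-28/3 + 1235/3) - 3713400 = 1207/3 - 3713400 = -11138993/3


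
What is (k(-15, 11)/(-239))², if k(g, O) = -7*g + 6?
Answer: 12321/57121 ≈ 0.21570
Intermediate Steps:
k(g, O) = 6 - 7*g
(k(-15, 11)/(-239))² = ((6 - 7*(-15))/(-239))² = ((6 + 105)*(-1/239))² = (111*(-1/239))² = (-111/239)² = 12321/57121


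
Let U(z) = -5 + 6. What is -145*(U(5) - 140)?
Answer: 20155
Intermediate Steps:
U(z) = 1
-145*(U(5) - 140) = -145*(1 - 140) = -145*(-139) = 20155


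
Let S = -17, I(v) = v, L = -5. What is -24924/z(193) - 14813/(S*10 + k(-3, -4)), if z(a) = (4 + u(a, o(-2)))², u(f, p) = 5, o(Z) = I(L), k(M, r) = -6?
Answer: -1062257/4752 ≈ -223.54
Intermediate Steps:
o(Z) = -5
z(a) = 81 (z(a) = (4 + 5)² = 9² = 81)
-24924/z(193) - 14813/(S*10 + k(-3, -4)) = -24924/81 - 14813/(-17*10 - 6) = -24924*1/81 - 14813/(-170 - 6) = -8308/27 - 14813/(-176) = -8308/27 - 14813*(-1/176) = -8308/27 + 14813/176 = -1062257/4752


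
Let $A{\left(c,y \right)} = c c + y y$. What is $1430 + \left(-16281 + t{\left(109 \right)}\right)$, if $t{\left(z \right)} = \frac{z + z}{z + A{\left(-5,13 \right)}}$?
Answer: $- \frac{4499635}{303} \approx -14850.0$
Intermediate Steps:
$A{\left(c,y \right)} = c^{2} + y^{2}$
$t{\left(z \right)} = \frac{2 z}{194 + z}$ ($t{\left(z \right)} = \frac{z + z}{z + \left(\left(-5\right)^{2} + 13^{2}\right)} = \frac{2 z}{z + \left(25 + 169\right)} = \frac{2 z}{z + 194} = \frac{2 z}{194 + z}$)
$1430 + \left(-16281 + t{\left(109 \right)}\right) = 1430 - \left(16281 - \frac{218}{194 + 109}\right) = 1430 - \left(16281 - \frac{218}{303}\right) = 1430 + \left(-16281 + \frac{218}{303}\right) = 1430 - \frac{4932925}{303} = - \frac{4499635}{303}$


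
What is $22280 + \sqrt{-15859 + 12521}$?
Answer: $22280 + i \sqrt{3338} \approx 22280.0 + 57.775 i$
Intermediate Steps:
$22280 + \sqrt{-15859 + 12521} = 22280 + \sqrt{-3338} = 22280 + i \sqrt{3338}$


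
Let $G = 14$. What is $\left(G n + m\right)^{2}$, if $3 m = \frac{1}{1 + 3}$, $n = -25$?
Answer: $\frac{17631601}{144} \approx 1.2244 \cdot 10^{5}$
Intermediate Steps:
$m = \frac{1}{12}$ ($m = \frac{1}{3 \left(1 + 3\right)} = \frac{1}{3 \cdot 4} = \frac{1}{3} \cdot \frac{1}{4} = \frac{1}{12} \approx 0.083333$)
$\left(G n + m\right)^{2} = \left(14 \left(-25\right) + \frac{1}{12}\right)^{2} = \left(-350 + \frac{1}{12}\right)^{2} = \left(- \frac{4199}{12}\right)^{2} = \frac{17631601}{144}$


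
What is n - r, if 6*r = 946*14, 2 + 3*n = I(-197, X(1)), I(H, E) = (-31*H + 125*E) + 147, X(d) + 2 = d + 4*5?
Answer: 2005/3 ≈ 668.33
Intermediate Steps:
X(d) = 18 + d (X(d) = -2 + (d + 4*5) = -2 + (d + 20) = -2 + (20 + d) = 18 + d)
I(H, E) = 147 - 31*H + 125*E
n = 8627/3 (n = -⅔ + (147 - 31*(-197) + 125*(18 + 1))/3 = -⅔ + (147 + 6107 + 125*19)/3 = -⅔ + (147 + 6107 + 2375)/3 = -⅔ + (⅓)*8629 = -⅔ + 8629/3 = 8627/3 ≈ 2875.7)
r = 6622/3 (r = (946*14)/6 = (⅙)*13244 = 6622/3 ≈ 2207.3)
n - r = 8627/3 - 1*6622/3 = 8627/3 - 6622/3 = 2005/3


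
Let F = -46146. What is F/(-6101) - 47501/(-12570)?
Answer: 869858821/76689570 ≈ 11.343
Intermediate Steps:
F/(-6101) - 47501/(-12570) = -46146/(-6101) - 47501/(-12570) = -46146*(-1/6101) - 47501*(-1/12570) = 46146/6101 + 47501/12570 = 869858821/76689570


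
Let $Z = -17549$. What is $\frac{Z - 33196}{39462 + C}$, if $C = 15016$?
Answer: $- \frac{50745}{54478} \approx -0.93148$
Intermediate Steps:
$\frac{Z - 33196}{39462 + C} = \frac{-17549 - 33196}{39462 + 15016} = \frac{-17549 - 33196}{54478} = \left(-50745\right) \frac{1}{54478} = - \frac{50745}{54478}$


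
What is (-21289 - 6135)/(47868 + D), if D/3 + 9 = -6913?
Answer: -13712/13551 ≈ -1.0119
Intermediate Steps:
D = -20766 (D = -27 + 3*(-6913) = -27 - 20739 = -20766)
(-21289 - 6135)/(47868 + D) = (-21289 - 6135)/(47868 - 20766) = -27424/27102 = -27424*1/27102 = -13712/13551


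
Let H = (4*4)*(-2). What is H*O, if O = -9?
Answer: 288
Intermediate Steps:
H = -32 (H = 16*(-2) = -32)
H*O = -32*(-9) = 288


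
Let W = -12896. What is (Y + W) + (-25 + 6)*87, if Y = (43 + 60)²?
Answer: -3940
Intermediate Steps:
Y = 10609 (Y = 103² = 10609)
(Y + W) + (-25 + 6)*87 = (10609 - 12896) + (-25 + 6)*87 = -2287 - 19*87 = -2287 - 1653 = -3940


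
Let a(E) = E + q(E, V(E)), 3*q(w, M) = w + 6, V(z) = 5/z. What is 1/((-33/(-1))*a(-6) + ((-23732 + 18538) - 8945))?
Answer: -1/14337 ≈ -6.9750e-5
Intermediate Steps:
q(w, M) = 2 + w/3 (q(w, M) = (w + 6)/3 = (6 + w)/3 = 2 + w/3)
a(E) = 2 + 4*E/3 (a(E) = E + (2 + E/3) = 2 + 4*E/3)
1/((-33/(-1))*a(-6) + ((-23732 + 18538) - 8945)) = 1/((-33/(-1))*(2 + (4/3)*(-6)) + ((-23732 + 18538) - 8945)) = 1/((-1*(-33))*(2 - 8) + (-5194 - 8945)) = 1/(33*(-6) - 14139) = 1/(-198 - 14139) = 1/(-14337) = -1/14337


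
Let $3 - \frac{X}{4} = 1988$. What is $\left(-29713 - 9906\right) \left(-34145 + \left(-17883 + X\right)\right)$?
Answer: $2375872192$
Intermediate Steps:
$X = -7940$ ($X = 12 - 7952 = -7940$)
$\left(-29713 - 9906\right) \left(-34145 + \left(-17883 + X\right)\right) = \left(-29713 - 9906\right) \left(-34145 - 25823\right) = - 39619 \left(-34145 - 25823\right) = \left(-39619\right) \left(-59968\right) = 2375872192$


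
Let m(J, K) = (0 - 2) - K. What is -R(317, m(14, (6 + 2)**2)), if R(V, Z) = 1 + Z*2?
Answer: 131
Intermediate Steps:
m(J, K) = -2 - K
R(V, Z) = 1 + 2*Z
-R(317, m(14, (6 + 2)**2)) = -(1 + 2*(-2 - (6 + 2)**2)) = -(1 + 2*(-2 - 1*8**2)) = -(1 + 2*(-2 - 1*64)) = -(1 + 2*(-2 - 64)) = -(1 + 2*(-66)) = -(1 - 132) = -1*(-131) = 131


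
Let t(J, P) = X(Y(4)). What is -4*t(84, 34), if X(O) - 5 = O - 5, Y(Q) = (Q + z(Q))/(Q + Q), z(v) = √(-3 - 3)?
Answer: -2 - I*√6/2 ≈ -2.0 - 1.2247*I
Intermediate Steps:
z(v) = I*√6 (z(v) = √(-6) = I*√6)
Y(Q) = (Q + I*√6)/(2*Q) (Y(Q) = (Q + I*√6)/(Q + Q) = (Q + I*√6)/((2*Q)) = (Q + I*√6)*(1/(2*Q)) = (Q + I*√6)/(2*Q))
X(O) = O (X(O) = 5 + (O - 5) = 5 + (-5 + O) = O)
t(J, P) = ½ + I*√6/8 (t(J, P) = (½)*(4 + I*√6)/4 = (½)*(¼)*(4 + I*√6) = ½ + I*√6/8)
-4*t(84, 34) = -4*(½ + I*√6/8) = -2 - I*√6/2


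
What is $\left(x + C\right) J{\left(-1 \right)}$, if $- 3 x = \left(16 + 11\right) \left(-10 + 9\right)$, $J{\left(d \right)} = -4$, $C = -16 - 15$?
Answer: $88$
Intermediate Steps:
$C = -31$ ($C = -16 - 15 = -31$)
$x = 9$ ($x = - \frac{\left(16 + 11\right) \left(-10 + 9\right)}{3} = - \frac{27 \left(-1\right)}{3} = \left(- \frac{1}{3}\right) \left(-27\right) = 9$)
$\left(x + C\right) J{\left(-1 \right)} = \left(9 - 31\right) \left(-4\right) = \left(-22\right) \left(-4\right) = 88$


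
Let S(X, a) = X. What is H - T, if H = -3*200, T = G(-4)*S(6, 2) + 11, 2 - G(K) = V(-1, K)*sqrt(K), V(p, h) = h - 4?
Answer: -623 - 96*I ≈ -623.0 - 96.0*I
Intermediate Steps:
V(p, h) = -4 + h
G(K) = 2 - sqrt(K)*(-4 + K) (G(K) = 2 - (-4 + K)*sqrt(K) = 2 - sqrt(K)*(-4 + K))
T = 23 + 96*I (T = (2 + sqrt(-4)*(4 - 1*(-4)))*6 + 11 = (2 + (2*I)*(4 + 4))*6 + 11 = (2 + (2*I)*8)*6 + 11 = (2 + 16*I)*6 + 11 = (12 + 96*I) + 11 = 23 + 96*I ≈ 23.0 + 96.0*I)
H = -600
H - T = -600 - (23 + 96*I) = -600 + (-23 - 96*I) = -623 - 96*I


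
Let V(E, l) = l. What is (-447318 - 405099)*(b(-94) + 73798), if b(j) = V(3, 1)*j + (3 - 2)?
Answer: -62827394985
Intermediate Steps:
b(j) = 1 + j (b(j) = 1*j + (3 - 2) = j + 1 = 1 + j)
(-447318 - 405099)*(b(-94) + 73798) = (-447318 - 405099)*((1 - 94) + 73798) = -852417*(-93 + 73798) = -852417*73705 = -62827394985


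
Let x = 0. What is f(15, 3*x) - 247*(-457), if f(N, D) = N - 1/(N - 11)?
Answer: 451575/4 ≈ 1.1289e+5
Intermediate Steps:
f(N, D) = N - 1/(-11 + N)
f(15, 3*x) - 247*(-457) = (-1 + 15**2 - 11*15)/(-11 + 15) - 247*(-457) = (-1 + 225 - 165)/4 + 112879 = (1/4)*59 + 112879 = 59/4 + 112879 = 451575/4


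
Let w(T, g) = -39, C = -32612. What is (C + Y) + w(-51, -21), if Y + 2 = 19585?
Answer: -13068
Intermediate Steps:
Y = 19583 (Y = -2 + 19585 = 19583)
(C + Y) + w(-51, -21) = (-32612 + 19583) - 39 = -13029 - 39 = -13068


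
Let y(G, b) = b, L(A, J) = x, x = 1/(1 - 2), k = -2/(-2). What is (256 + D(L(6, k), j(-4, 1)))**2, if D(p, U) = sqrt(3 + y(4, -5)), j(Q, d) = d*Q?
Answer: (256 + I*sqrt(2))**2 ≈ 65534.0 + 724.1*I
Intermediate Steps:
k = 1 (k = -2*(-1/2) = 1)
j(Q, d) = Q*d
x = -1 (x = 1/(-1) = -1)
L(A, J) = -1
D(p, U) = I*sqrt(2) (D(p, U) = sqrt(3 - 5) = sqrt(-2) = I*sqrt(2))
(256 + D(L(6, k), j(-4, 1)))**2 = (256 + I*sqrt(2))**2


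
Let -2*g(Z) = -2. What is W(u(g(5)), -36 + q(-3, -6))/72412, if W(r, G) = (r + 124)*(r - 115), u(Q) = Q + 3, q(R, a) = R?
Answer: -3552/18103 ≈ -0.19621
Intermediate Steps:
g(Z) = 1 (g(Z) = -½*(-2) = 1)
u(Q) = 3 + Q
W(r, G) = (-115 + r)*(124 + r) (W(r, G) = (124 + r)*(-115 + r) = (-115 + r)*(124 + r))
W(u(g(5)), -36 + q(-3, -6))/72412 = (-14260 + (3 + 1)² + 9*(3 + 1))/72412 = (-14260 + 4² + 9*4)*(1/72412) = (-14260 + 16 + 36)*(1/72412) = -14208*1/72412 = -3552/18103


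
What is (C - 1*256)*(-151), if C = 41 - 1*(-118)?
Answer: 14647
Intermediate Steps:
C = 159 (C = 41 + 118 = 159)
(C - 1*256)*(-151) = (159 - 1*256)*(-151) = (159 - 256)*(-151) = -97*(-151) = 14647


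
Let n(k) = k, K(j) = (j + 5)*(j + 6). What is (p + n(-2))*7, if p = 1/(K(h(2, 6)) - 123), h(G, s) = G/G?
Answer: -1141/81 ≈ -14.086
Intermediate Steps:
h(G, s) = 1
K(j) = (5 + j)*(6 + j)
p = -1/81 (p = 1/((30 + 1² + 11*1) - 123) = 1/((30 + 1 + 11) - 123) = 1/(42 - 123) = 1/(-81) = -1/81 ≈ -0.012346)
(p + n(-2))*7 = (-1/81 - 2)*7 = -163/81*7 = -1141/81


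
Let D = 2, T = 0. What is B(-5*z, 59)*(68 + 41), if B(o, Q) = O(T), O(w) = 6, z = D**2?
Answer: 654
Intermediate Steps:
z = 4 (z = 2**2 = 4)
B(o, Q) = 6
B(-5*z, 59)*(68 + 41) = 6*(68 + 41) = 6*109 = 654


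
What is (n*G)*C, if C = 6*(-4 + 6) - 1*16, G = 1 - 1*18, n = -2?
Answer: -136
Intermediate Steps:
G = -17 (G = 1 - 18 = -17)
C = -4 (C = 6*2 - 16 = 12 - 16 = -4)
(n*G)*C = -2*(-17)*(-4) = 34*(-4) = -136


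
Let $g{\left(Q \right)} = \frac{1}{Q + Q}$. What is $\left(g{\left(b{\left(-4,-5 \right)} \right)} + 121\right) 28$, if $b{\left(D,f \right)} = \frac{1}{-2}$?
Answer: $3360$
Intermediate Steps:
$b{\left(D,f \right)} = - \frac{1}{2}$
$g{\left(Q \right)} = \frac{1}{2 Q}$
$\left(g{\left(b{\left(-4,-5 \right)} \right)} + 121\right) 28 = \left(\frac{1}{2 \left(- \frac{1}{2}\right)} + 121\right) 28 = \left(\frac{1}{2} \left(-2\right) + 121\right) 28 = \left(-1 + 121\right) 28 = 120 \cdot 28 = 3360$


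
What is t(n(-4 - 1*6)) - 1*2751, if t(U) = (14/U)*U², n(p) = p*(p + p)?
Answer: 49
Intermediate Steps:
n(p) = 2*p² (n(p) = p*(2*p) = 2*p²)
t(U) = 14*U
t(n(-4 - 1*6)) - 1*2751 = 14*(2*(-4 - 1*6)²) - 1*2751 = 14*(2*(-4 - 6)²) - 2751 = 14*(2*(-10)²) - 2751 = 14*(2*100) - 2751 = 14*200 - 2751 = 2800 - 2751 = 49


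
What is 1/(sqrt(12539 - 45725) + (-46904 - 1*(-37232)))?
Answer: -1612/15596795 - I*sqrt(33186)/93580770 ≈ -0.00010335 - 1.9467e-6*I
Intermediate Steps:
1/(sqrt(12539 - 45725) + (-46904 - 1*(-37232))) = 1/(sqrt(-33186) + (-46904 + 37232)) = 1/(I*sqrt(33186) - 9672) = 1/(-9672 + I*sqrt(33186))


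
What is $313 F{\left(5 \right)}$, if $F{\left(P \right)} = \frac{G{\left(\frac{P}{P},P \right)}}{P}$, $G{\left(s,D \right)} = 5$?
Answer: $313$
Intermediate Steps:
$F{\left(P \right)} = \frac{5}{P}$
$313 F{\left(5 \right)} = 313 \cdot \frac{5}{5} = 313 \cdot 5 \cdot \frac{1}{5} = 313 \cdot 1 = 313$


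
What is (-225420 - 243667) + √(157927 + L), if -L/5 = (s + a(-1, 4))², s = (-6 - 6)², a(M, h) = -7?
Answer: -469087 + 179*√2 ≈ -4.6883e+5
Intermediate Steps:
s = 144 (s = (-12)² = 144)
L = -93845 (L = -5*(144 - 7)² = -5*137² = -5*18769 = -93845)
(-225420 - 243667) + √(157927 + L) = (-225420 - 243667) + √(157927 - 93845) = -469087 + √64082 = -469087 + 179*√2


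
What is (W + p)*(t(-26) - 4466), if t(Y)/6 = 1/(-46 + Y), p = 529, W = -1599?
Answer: 28672255/6 ≈ 4.7787e+6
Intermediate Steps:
t(Y) = 6/(-46 + Y)
(W + p)*(t(-26) - 4466) = (-1599 + 529)*(6/(-46 - 26) - 4466) = -1070*(6/(-72) - 4466) = -1070*(6*(-1/72) - 4466) = -1070*(-1/12 - 4466) = -1070*(-53593/12) = 28672255/6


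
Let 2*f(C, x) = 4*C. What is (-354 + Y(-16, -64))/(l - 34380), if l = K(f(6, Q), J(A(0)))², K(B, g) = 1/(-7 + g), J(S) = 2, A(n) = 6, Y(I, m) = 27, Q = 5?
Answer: 8175/859499 ≈ 0.0095114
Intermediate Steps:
f(C, x) = 2*C (f(C, x) = (4*C)/2 = 2*C)
l = 1/25 (l = (1/(-7 + 2))² = (1/(-5))² = (-⅕)² = 1/25 ≈ 0.040000)
(-354 + Y(-16, -64))/(l - 34380) = (-354 + 27)/(1/25 - 34380) = -327/(-859499/25) = -327*(-25/859499) = 8175/859499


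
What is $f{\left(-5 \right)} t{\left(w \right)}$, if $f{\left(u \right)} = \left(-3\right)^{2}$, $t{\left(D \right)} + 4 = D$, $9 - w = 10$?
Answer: $-45$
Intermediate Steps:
$w = -1$ ($w = 9 - 10 = -1$)
$t{\left(D \right)} = -4 + D$
$f{\left(u \right)} = 9$
$f{\left(-5 \right)} t{\left(w \right)} = 9 \left(-4 - 1\right) = 9 \left(-5\right) = -45$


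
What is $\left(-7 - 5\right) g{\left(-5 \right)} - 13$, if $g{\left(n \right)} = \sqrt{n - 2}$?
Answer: $-13 - 12 i \sqrt{7} \approx -13.0 - 31.749 i$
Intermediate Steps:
$g{\left(n \right)} = \sqrt{-2 + n}$
$\left(-7 - 5\right) g{\left(-5 \right)} - 13 = \left(-7 - 5\right) \sqrt{-2 - 5} - 13 = \left(-7 - 5\right) \sqrt{-7} - 13 = - 12 i \sqrt{7} - 13 = -13 - 12 i \sqrt{7}$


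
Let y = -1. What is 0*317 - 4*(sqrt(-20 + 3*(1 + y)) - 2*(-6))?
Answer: -48 - 8*I*sqrt(5) ≈ -48.0 - 17.889*I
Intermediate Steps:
0*317 - 4*(sqrt(-20 + 3*(1 + y)) - 2*(-6)) = 0*317 - 4*(sqrt(-20 + 3*(1 - 1)) - 2*(-6)) = 0 - 4*(sqrt(-20 + 3*0) + 12) = 0 - 4*(sqrt(-20 + 0) + 12) = 0 - 4*(sqrt(-20) + 12) = 0 - 4*(2*I*sqrt(5) + 12) = 0 - 4*(12 + 2*I*sqrt(5)) = 0 - (48 + 8*I*sqrt(5)) = 0 + (-48 - 8*I*sqrt(5)) = -48 - 8*I*sqrt(5)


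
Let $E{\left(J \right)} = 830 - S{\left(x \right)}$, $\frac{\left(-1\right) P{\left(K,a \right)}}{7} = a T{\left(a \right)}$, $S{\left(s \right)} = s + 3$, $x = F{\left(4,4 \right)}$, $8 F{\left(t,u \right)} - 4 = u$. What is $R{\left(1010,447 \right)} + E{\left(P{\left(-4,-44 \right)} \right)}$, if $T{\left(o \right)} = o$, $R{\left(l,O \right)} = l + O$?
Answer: $2283$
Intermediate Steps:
$R{\left(l,O \right)} = O + l$
$F{\left(t,u \right)} = \frac{1}{2} + \frac{u}{8}$
$x = 1$ ($x = \frac{1}{2} + \frac{1}{8} \cdot 4 = \frac{1}{2} + \frac{1}{2} = 1$)
$S{\left(s \right)} = 3 + s$
$P{\left(K,a \right)} = - 7 a^{2}$ ($P{\left(K,a \right)} = - 7 a a = - 7 a^{2}$)
$E{\left(J \right)} = 826$ ($E{\left(J \right)} = 830 - \left(3 + 1\right) = 830 - 4 = 826$)
$R{\left(1010,447 \right)} + E{\left(P{\left(-4,-44 \right)} \right)} = \left(447 + 1010\right) + 826 = 1457 + 826 = 2283$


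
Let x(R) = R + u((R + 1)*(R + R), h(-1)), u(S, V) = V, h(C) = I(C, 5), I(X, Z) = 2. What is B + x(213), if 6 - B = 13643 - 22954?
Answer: 9532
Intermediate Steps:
B = 9317 (B = 6 - (13643 - 22954) = 6 - 1*(-9311) = 6 + 9311 = 9317)
h(C) = 2
x(R) = 2 + R (x(R) = R + 2 = 2 + R)
B + x(213) = 9317 + (2 + 213) = 9317 + 215 = 9532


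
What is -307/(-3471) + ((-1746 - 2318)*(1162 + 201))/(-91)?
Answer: 1478977093/24297 ≈ 60871.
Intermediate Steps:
-307/(-3471) + ((-1746 - 2318)*(1162 + 201))/(-91) = -307*(-1/3471) - 4064*1363*(-1/91) = 307/3471 - 5539232*(-1/91) = 307/3471 + 5539232/91 = 1478977093/24297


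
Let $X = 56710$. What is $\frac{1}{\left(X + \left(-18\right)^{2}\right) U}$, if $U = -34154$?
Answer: $- \frac{1}{1947939236} \approx -5.1336 \cdot 10^{-10}$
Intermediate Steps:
$\frac{1}{\left(X + \left(-18\right)^{2}\right) U} = \frac{1}{\left(56710 + \left(-18\right)^{2}\right) \left(-34154\right)} = \frac{1}{56710 + 324} \left(- \frac{1}{34154}\right) = \frac{1}{57034} \left(- \frac{1}{34154}\right) = - \frac{1}{1947939236}$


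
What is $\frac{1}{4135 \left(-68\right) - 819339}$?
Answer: $- \frac{1}{1100519} \approx -9.0866 \cdot 10^{-7}$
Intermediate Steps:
$\frac{1}{4135 \left(-68\right) - 819339} = \frac{1}{-281180 - 819339} = \frac{1}{-1100519} = - \frac{1}{1100519}$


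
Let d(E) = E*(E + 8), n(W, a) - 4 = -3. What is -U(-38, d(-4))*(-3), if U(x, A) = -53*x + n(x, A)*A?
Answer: 5994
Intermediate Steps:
n(W, a) = 1 (n(W, a) = 4 - 3 = 1)
d(E) = E*(8 + E)
U(x, A) = A - 53*x (U(x, A) = -53*x + 1*A = -53*x + A = A - 53*x)
-U(-38, d(-4))*(-3) = -(-4*(8 - 4) - 53*(-38))*(-3) = -(-4*4 + 2014)*(-3) = -(-16 + 2014)*(-3) = -1*1998*(-3) = -1998*(-3) = 5994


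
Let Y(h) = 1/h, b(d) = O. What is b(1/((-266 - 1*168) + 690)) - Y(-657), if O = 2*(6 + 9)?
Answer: 19711/657 ≈ 30.002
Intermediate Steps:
O = 30 (O = 2*15 = 30)
b(d) = 30
b(1/((-266 - 1*168) + 690)) - Y(-657) = 30 - 1/(-657) = 30 - 1*(-1/657) = 30 + 1/657 = 19711/657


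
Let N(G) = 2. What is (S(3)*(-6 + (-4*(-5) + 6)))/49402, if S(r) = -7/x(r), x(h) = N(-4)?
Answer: -35/24701 ≈ -0.0014169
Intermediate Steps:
x(h) = 2
S(r) = -7/2
(S(3)*(-6 + (-4*(-5) + 6)))/49402 = -7*(-6 + (-4*(-5) + 6))/2/49402 = -7*(-6 + (20 + 6))/2*(1/49402) = -7*(-6 + 26)/2*(1/49402) = -7/2*20*(1/49402) = -70*1/49402 = -35/24701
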